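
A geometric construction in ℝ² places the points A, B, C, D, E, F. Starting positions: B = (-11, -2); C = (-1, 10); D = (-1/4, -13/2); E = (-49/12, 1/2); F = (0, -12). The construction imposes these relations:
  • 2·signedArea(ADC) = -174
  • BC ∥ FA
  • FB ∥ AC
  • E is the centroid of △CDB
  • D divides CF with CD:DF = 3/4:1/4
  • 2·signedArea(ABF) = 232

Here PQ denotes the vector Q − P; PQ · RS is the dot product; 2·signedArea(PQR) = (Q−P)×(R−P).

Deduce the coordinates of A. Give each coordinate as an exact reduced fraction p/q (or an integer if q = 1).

A = (10, 0)

1. A_x = 10  [FB ∥ AC ∩ BC ∥ FA]
2. A_y = 0  [FB ∥ AC ∩ BC ∥ FA]
   → A = (10, 0)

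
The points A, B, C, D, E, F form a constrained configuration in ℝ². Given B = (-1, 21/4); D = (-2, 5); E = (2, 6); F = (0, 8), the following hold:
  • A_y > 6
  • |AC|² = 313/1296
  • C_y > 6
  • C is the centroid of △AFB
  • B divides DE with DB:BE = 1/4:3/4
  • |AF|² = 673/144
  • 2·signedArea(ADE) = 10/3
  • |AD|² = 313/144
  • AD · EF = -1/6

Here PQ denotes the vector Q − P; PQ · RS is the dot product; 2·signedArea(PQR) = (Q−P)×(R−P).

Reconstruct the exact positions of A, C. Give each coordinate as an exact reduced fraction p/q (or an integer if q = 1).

1. A_x = -1  [AD · EF = -1/6 ∩ 2·signedArea(ADE) = 10/3]
2. A_y = 73/12  [AD · EF = -1/6 ∩ 2·signedArea(ADE) = 10/3]
   → A = (-1, 73/12)
3. C_x = -2/3  [C is the centroid of △AFB]
4. C_y = 58/9  [C is the centroid of △AFB]
   → C = (-2/3, 58/9)

A = (-1, 73/12)
C = (-2/3, 58/9)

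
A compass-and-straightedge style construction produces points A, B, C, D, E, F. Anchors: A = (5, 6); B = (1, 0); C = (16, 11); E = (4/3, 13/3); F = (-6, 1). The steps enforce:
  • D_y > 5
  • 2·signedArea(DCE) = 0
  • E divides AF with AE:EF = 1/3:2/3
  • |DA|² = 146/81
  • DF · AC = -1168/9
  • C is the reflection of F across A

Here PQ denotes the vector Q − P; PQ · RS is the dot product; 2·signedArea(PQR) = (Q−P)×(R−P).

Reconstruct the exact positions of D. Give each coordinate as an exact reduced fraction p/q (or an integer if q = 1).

1. D_x = 34/9  [2·signedArea(DCE) = 0 ∩ DF · AC = -1168/9]
2. D_y = 49/9  [2·signedArea(DCE) = 0 ∩ DF · AC = -1168/9]
   → D = (34/9, 49/9)

D = (34/9, 49/9)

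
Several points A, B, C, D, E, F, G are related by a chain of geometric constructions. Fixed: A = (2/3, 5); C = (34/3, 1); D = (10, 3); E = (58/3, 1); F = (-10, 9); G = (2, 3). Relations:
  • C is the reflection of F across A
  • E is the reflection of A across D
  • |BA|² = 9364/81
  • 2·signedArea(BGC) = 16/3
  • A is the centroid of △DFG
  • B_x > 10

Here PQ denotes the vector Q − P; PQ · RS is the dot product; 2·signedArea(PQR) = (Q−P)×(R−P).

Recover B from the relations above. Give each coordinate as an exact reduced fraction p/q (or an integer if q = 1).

1. B_x = 98/9  [line 2·x + 28/3·y + -112/3 = 0 ∩ |BA|² = 9364/81]
2. B_y = 5/3  [line 2·x + 28/3·y + -112/3 = 0 ∩ |BA|² = 9364/81]
   → B = (98/9, 5/3)

B = (98/9, 5/3)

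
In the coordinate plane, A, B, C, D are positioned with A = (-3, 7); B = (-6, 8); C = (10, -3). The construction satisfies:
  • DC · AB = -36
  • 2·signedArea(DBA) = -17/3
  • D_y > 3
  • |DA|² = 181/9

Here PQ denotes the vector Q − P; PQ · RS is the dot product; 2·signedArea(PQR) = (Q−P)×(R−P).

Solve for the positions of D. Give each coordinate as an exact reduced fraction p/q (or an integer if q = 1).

1. D_x = 1/3  [2·signedArea(DBA) = -17/3 ∩ DC · AB = -36]
2. D_y = 4  [2·signedArea(DBA) = -17/3 ∩ DC · AB = -36]
   → D = (1/3, 4)

D = (1/3, 4)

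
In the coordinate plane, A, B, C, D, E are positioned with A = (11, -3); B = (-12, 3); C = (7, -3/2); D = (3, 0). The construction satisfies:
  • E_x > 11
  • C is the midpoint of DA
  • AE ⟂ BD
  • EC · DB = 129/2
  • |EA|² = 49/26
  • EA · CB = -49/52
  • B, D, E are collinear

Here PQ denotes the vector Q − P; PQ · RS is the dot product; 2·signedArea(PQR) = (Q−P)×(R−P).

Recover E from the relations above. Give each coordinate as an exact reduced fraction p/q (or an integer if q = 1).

1. E_x = 293/26  [B, D, E are collinear ∩ AE ⟂ BD]
2. E_y = -43/26  [B, D, E are collinear ∩ AE ⟂ BD]
   → E = (293/26, -43/26)

E = (293/26, -43/26)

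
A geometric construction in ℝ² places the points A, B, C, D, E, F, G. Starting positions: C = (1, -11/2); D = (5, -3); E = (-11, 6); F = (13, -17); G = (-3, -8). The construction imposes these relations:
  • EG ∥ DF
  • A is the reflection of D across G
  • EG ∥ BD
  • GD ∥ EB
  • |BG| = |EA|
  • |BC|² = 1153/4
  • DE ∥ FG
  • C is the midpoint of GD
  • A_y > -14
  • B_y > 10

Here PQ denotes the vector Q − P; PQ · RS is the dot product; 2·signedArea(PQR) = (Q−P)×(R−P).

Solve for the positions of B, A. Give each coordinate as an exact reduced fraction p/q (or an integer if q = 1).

A = (-11, -13)
B = (-3, 11)

1. B_x = -3  [EG ∥ BD ∩ GD ∥ EB]
2. B_y = 11  [EG ∥ BD ∩ GD ∥ EB]
   → B = (-3, 11)
3. A_x = -11  [A is the reflection of D across G]
4. A_y = -13  [A is the reflection of D across G]
   → A = (-11, -13)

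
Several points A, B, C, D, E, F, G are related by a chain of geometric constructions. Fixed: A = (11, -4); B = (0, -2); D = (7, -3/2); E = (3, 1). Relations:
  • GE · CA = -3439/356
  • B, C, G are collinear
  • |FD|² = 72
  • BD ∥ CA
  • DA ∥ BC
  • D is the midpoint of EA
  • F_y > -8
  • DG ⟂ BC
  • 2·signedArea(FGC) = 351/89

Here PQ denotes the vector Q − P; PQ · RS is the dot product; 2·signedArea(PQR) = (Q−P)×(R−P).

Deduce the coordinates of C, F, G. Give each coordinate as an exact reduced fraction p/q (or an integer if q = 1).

C = (4, -9/2)
F = (1, -15/2)
G = (428/89, -891/178)

1. C_x = 4  [BD ∥ CA ∩ DA ∥ BC]
2. C_y = -9/2  [BD ∥ CA ∩ DA ∥ BC]
   → C = (4, -9/2)
3. G_x = 428/89  [B, C, G are collinear ∩ DG ⟂ BC]
4. G_y = -891/178  [B, C, G are collinear ∩ DG ⟂ BC]
   → G = (428/89, -891/178)
5. F_x = 1  [line -45/89·x + -72/89·y + -495/89 = 0 ∩ |FD|² = 72]
6. F_y = -15/2  [line -45/89·x + -72/89·y + -495/89 = 0 ∩ |FD|² = 72]
   → F = (1, -15/2)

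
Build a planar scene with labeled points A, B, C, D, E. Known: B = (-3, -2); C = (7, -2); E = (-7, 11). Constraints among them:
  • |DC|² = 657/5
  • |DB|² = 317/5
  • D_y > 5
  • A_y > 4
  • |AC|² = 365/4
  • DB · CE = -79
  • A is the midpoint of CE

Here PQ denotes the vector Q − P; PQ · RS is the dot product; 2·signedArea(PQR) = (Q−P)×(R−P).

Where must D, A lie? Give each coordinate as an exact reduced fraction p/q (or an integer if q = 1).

A = (0, 9/2)
D = (-7/5, 29/5)

1. D_x = -7/5  [line 14·x + -13·y + 95 = 0 ∩ |DC|² = 657/5]
2. D_y = 29/5  [line 14·x + -13·y + 95 = 0 ∩ |DC|² = 657/5]
   → D = (-7/5, 29/5)
3. A_x = 0  [A is the midpoint of CE]
4. A_y = 9/2  [A is the midpoint of CE]
   → A = (0, 9/2)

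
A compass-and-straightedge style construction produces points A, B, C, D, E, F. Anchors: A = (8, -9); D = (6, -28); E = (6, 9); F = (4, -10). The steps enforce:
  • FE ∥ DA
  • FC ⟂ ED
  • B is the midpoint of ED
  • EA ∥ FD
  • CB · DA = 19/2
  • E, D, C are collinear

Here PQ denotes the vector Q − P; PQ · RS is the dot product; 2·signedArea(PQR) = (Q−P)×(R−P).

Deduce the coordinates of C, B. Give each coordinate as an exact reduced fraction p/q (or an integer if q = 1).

B = (6, -19/2)
C = (6, -10)

1. C_x = 6  [E, D, C are collinear ∩ FC ⟂ ED]
2. C_y = -10  [E, D, C are collinear ∩ FC ⟂ ED]
   → C = (6, -10)
3. B_x = 6  [B is the midpoint of ED]
4. B_y = -19/2  [B is the midpoint of ED]
   → B = (6, -19/2)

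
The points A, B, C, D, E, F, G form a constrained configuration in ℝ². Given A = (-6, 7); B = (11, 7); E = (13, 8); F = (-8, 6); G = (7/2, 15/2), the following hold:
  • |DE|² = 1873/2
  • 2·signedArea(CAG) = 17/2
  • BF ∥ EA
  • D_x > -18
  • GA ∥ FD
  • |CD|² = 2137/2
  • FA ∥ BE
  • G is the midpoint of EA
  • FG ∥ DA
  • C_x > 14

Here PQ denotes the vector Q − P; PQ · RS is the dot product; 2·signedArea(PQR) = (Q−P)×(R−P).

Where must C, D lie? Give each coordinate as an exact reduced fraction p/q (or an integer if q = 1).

1. D_x = -35/2  [FG ∥ DA ∩ GA ∥ FD]
2. D_y = 11/2  [FG ∥ DA ∩ GA ∥ FD]
   → D = (-35/2, 11/2)
3. C_x = 15  [line -1/2·x + 19/2·y + -78 = 0 ∩ |CD|² = 2137/2]
4. C_y = 9  [line -1/2·x + 19/2·y + -78 = 0 ∩ |CD|² = 2137/2]
   → C = (15, 9)

C = (15, 9)
D = (-35/2, 11/2)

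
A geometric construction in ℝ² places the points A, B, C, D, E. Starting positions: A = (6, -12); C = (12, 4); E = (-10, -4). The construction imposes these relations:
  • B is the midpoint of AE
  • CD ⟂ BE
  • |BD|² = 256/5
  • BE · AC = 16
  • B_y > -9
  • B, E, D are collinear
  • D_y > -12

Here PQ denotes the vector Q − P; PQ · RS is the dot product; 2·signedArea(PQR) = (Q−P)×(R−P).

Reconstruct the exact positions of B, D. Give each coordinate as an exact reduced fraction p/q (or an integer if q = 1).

B = (-2, -8)
D = (22/5, -56/5)

1. B_x = -2  [B is the midpoint of AE]
2. B_y = -8  [B is the midpoint of AE]
   → B = (-2, -8)
3. D_x = 22/5  [B, E, D are collinear ∩ CD ⟂ BE]
4. D_y = -56/5  [B, E, D are collinear ∩ CD ⟂ BE]
   → D = (22/5, -56/5)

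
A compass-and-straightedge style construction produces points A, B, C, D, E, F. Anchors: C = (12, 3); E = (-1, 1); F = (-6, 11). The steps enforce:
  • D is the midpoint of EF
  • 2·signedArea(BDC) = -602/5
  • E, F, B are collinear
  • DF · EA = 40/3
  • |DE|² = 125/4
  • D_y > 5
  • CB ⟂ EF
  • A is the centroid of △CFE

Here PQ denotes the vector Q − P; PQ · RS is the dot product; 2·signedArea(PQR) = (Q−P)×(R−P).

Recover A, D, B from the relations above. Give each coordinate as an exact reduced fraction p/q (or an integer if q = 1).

1. A_x = 5/3  [A is the centroid of △CFE]
2. A_y = 5  [A is the centroid of △CFE]
   → A = (5/3, 5)
3. D_x = -7/2  [D is the midpoint of EF]
4. D_y = 6  [D is the midpoint of EF]
   → D = (-7/2, 6)
5. B_x = 4/5  [E, F, B are collinear ∩ CB ⟂ EF]
6. B_y = -13/5  [E, F, B are collinear ∩ CB ⟂ EF]
   → B = (4/5, -13/5)

A = (5/3, 5)
B = (4/5, -13/5)
D = (-7/2, 6)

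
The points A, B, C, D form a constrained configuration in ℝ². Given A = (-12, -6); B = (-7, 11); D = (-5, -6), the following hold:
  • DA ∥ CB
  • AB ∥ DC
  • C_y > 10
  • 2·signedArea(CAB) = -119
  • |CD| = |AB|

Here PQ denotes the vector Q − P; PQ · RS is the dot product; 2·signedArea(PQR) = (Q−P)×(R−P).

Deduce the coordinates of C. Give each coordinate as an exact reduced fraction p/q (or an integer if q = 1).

C = (0, 11)

1. C_x = 0  [DA ∥ CB ∩ AB ∥ DC]
2. C_y = 11  [DA ∥ CB ∩ AB ∥ DC]
   → C = (0, 11)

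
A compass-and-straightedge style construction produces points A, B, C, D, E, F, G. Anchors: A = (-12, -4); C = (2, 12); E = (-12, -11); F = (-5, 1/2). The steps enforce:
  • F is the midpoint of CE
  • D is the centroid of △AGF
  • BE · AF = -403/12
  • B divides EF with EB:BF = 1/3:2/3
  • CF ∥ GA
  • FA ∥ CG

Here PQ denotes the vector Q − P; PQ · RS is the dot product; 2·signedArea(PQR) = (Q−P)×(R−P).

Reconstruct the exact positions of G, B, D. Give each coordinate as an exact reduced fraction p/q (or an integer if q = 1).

B = (-29/3, -43/6)
D = (-22/3, 4/3)
G = (-5, 15/2)

1. G_x = -5  [CF ∥ GA ∩ FA ∥ CG]
2. G_y = 15/2  [CF ∥ GA ∩ FA ∥ CG]
   → G = (-5, 15/2)
3. B_x = -29/3  [B divides EF with EB:BF = 1/3:2/3]
4. B_y = -43/6  [B divides EF with EB:BF = 1/3:2/3]
   → B = (-29/3, -43/6)
5. D_x = -22/3  [D is the centroid of △AGF]
6. D_y = 4/3  [D is the centroid of △AGF]
   → D = (-22/3, 4/3)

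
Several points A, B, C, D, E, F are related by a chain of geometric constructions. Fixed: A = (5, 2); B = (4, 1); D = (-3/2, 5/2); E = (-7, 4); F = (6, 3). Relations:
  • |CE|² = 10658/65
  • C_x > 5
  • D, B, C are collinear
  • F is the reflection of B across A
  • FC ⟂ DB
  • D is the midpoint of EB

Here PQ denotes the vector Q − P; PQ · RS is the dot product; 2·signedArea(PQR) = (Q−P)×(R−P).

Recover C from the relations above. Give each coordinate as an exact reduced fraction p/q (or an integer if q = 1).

C = (348/65, 41/65)

1. C_x = 348/65  [D, B, C are collinear ∩ FC ⟂ DB]
2. C_y = 41/65  [D, B, C are collinear ∩ FC ⟂ DB]
   → C = (348/65, 41/65)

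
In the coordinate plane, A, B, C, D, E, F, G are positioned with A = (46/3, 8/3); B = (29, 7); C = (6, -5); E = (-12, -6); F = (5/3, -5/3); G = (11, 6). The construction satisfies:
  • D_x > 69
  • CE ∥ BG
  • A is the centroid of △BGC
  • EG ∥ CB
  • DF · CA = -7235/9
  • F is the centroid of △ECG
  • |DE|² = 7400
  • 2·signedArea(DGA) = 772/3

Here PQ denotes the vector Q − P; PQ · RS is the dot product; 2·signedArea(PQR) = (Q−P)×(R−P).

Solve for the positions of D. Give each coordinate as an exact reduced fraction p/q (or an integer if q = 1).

D = (70, 20)

1. D_x = 70  [2·signedArea(DGA) = 772/3 ∩ DF · CA = -7235/9]
2. D_y = 20  [2·signedArea(DGA) = 772/3 ∩ DF · CA = -7235/9]
   → D = (70, 20)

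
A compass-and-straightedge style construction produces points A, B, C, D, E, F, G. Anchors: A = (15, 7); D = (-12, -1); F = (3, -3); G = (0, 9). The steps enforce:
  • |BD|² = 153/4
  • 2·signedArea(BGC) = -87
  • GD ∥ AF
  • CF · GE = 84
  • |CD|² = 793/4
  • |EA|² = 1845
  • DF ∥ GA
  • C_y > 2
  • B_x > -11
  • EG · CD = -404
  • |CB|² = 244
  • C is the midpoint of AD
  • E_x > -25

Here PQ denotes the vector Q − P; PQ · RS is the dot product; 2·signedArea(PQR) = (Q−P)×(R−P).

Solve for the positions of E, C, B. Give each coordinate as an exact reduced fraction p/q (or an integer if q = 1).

1. C_x = 3/2  [C is the midpoint of AD]
2. C_y = 3  [C is the midpoint of AD]
   → C = (3/2, 3)
3. B_x = -21/2  [line 6·x + 3/2·y + 147/2 = 0 ∩ |BD|² = 153/4]
4. B_y = -7  [line 6·x + 3/2·y + 147/2 = 0 ∩ |BD|² = 153/4]
   → B = (-21/2, -7)
5. E_x = -24  [EG · CD = -404 ∩ CF · GE = 84]
6. E_y = -11  [EG · CD = -404 ∩ CF · GE = 84]
   → E = (-24, -11)

B = (-21/2, -7)
C = (3/2, 3)
E = (-24, -11)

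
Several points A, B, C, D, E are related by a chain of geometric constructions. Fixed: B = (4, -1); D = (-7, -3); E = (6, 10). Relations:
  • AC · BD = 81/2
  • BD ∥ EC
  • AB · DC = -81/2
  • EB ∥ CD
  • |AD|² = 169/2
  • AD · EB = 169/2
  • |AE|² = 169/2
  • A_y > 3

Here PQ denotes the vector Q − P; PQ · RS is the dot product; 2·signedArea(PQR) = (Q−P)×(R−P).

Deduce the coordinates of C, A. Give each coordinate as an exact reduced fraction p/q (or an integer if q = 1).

1. C_x = -5  [EB ∥ CD ∩ BD ∥ EC]
2. C_y = 8  [EB ∥ CD ∩ BD ∥ EC]
   → C = (-5, 8)
3. A_x = -1/2  [AC · BD = 81/2 ∩ AB · DC = -81/2]
4. A_y = 7/2  [AC · BD = 81/2 ∩ AB · DC = -81/2]
   → A = (-1/2, 7/2)

A = (-1/2, 7/2)
C = (-5, 8)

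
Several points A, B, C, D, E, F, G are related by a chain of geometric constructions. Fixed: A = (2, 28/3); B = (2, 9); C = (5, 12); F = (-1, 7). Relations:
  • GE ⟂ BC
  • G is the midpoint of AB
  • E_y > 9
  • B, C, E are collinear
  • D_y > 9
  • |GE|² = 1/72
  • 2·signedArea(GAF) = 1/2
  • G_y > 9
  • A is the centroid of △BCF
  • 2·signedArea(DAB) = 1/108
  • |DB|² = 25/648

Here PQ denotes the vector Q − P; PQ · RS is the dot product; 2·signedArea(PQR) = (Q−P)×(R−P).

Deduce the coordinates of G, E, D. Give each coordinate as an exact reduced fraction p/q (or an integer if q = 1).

1. G_x = 2  [G is the midpoint of AB]
2. G_y = 55/6  [G is the midpoint of AB]
   → G = (2, 55/6)
3. E_x = 25/12  [B, C, E are collinear ∩ GE ⟂ BC]
4. E_y = 109/12  [B, C, E are collinear ∩ GE ⟂ BC]
   → E = (25/12, 109/12)
5. D_x = 73/36  [2·signedArea(DAB) = 1/108]
6. D_y = 331/36  [|DB|² = 25/648]
   → D = (73/36, 331/36)

D = (73/36, 331/36)
E = (25/12, 109/12)
G = (2, 55/6)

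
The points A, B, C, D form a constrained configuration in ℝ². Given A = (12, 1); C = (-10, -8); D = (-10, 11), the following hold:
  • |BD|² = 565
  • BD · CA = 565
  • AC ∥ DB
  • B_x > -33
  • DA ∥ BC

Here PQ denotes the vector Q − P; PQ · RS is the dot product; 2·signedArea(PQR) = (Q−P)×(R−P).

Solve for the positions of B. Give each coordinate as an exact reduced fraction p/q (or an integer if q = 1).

1. B_x = -32  [DA ∥ BC ∩ AC ∥ DB]
2. B_y = 2  [DA ∥ BC ∩ AC ∥ DB]
   → B = (-32, 2)

B = (-32, 2)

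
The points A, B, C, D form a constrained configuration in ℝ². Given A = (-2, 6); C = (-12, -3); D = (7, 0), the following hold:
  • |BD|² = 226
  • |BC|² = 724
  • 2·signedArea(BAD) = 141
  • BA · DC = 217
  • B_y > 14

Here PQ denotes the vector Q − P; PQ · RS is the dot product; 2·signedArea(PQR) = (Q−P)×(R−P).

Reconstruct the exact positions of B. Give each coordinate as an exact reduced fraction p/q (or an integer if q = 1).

B = (8, 15)

1. B_x = 8  [2·signedArea(BAD) = 141 ∩ BA · DC = 217]
2. B_y = 15  [2·signedArea(BAD) = 141 ∩ BA · DC = 217]
   → B = (8, 15)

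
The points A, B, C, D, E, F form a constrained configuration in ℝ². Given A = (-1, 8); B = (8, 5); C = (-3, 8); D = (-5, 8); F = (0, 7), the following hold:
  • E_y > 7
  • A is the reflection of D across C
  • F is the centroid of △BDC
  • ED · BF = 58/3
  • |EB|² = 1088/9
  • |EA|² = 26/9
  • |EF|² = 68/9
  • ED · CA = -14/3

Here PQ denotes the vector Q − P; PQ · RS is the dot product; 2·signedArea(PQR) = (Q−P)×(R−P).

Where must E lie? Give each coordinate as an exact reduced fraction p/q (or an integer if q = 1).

E = (-8/3, 23/3)

1. E_x = -8/3  [ED · BF = 58/3 ∩ ED · CA = -14/3]
2. E_y = 23/3  [ED · BF = 58/3 ∩ ED · CA = -14/3]
   → E = (-8/3, 23/3)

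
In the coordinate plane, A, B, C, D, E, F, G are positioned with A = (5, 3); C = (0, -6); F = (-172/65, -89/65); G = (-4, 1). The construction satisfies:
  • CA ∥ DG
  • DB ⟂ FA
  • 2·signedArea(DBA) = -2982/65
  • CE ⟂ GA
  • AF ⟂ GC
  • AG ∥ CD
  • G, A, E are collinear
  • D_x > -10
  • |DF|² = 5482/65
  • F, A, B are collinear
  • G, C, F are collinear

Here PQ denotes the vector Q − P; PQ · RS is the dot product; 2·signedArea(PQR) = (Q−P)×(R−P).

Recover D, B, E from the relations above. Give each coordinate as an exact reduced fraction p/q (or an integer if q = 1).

B = (-669/65, -373/65)
D = (-9, -8)
E = (-142/85, 129/85)

1. D_x = -9  [CA ∥ DG ∩ AG ∥ CD]
2. D_y = -8  [CA ∥ DG ∩ AG ∥ CD]
   → D = (-9, -8)
3. B_x = -669/65  [F, A, B are collinear ∩ DB ⟂ FA]
4. B_y = -373/65  [F, A, B are collinear ∩ DB ⟂ FA]
   → B = (-669/65, -373/65)
5. E_x = -142/85  [G, A, E are collinear ∩ CE ⟂ GA]
6. E_y = 129/85  [G, A, E are collinear ∩ CE ⟂ GA]
   → E = (-142/85, 129/85)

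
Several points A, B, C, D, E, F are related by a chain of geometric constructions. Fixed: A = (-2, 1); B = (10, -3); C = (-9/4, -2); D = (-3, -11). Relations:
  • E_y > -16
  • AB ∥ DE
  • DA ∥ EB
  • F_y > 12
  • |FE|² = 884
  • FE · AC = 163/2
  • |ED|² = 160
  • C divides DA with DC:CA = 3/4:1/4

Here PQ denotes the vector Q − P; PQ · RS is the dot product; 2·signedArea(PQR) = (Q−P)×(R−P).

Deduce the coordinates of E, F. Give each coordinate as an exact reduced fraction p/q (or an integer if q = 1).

E = (9, -15)
F = (-1, 13)

1. E_x = 9  [DA ∥ EB ∩ AB ∥ DE]
2. E_y = -15  [DA ∥ EB ∩ AB ∥ DE]
   → E = (9, -15)
3. F_x = -1  [line 1/4·x + 3·y + -155/4 = 0 ∩ |FE|² = 884]
4. F_y = 13  [line 1/4·x + 3·y + -155/4 = 0 ∩ |FE|² = 884]
   → F = (-1, 13)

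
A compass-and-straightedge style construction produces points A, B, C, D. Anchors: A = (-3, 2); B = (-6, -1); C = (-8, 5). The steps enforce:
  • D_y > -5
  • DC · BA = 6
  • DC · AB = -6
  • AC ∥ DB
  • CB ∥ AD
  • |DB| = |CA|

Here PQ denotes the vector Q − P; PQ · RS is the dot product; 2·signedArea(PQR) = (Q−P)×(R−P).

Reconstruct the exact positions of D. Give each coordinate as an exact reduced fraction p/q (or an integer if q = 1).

D = (-1, -4)

1. D_x = -1  [AC ∥ DB ∩ CB ∥ AD]
2. D_y = -4  [AC ∥ DB ∩ CB ∥ AD]
   → D = (-1, -4)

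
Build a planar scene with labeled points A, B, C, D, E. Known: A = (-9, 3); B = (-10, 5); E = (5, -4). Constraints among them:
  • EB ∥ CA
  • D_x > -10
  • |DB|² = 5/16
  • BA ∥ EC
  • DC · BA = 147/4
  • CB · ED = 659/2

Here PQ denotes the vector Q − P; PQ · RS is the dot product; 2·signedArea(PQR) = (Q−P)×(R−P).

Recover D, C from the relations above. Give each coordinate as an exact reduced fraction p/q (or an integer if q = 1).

1. C_x = 6  [EB ∥ CA ∩ BA ∥ EC]
2. C_y = -6  [EB ∥ CA ∩ BA ∥ EC]
   → C = (6, -6)
3. D_x = -39/4  [DC · BA = 147/4 ∩ CB · ED = 659/2]
4. D_y = 9/2  [DC · BA = 147/4 ∩ CB · ED = 659/2]
   → D = (-39/4, 9/2)

C = (6, -6)
D = (-39/4, 9/2)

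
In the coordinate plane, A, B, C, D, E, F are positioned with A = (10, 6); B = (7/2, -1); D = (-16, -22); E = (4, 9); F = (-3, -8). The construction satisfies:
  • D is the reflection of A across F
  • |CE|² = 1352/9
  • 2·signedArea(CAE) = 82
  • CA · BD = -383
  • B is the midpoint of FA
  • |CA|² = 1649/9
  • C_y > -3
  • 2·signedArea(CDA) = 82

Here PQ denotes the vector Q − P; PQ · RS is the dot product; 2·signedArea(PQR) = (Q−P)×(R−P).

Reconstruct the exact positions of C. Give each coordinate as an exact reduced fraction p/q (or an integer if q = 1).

1. C_x = -2/3  [CA · BD = -383 ∩ 2·signedArea(CAE) = 82]
2. C_y = -7/3  [CA · BD = -383 ∩ 2·signedArea(CAE) = 82]
   → C = (-2/3, -7/3)

C = (-2/3, -7/3)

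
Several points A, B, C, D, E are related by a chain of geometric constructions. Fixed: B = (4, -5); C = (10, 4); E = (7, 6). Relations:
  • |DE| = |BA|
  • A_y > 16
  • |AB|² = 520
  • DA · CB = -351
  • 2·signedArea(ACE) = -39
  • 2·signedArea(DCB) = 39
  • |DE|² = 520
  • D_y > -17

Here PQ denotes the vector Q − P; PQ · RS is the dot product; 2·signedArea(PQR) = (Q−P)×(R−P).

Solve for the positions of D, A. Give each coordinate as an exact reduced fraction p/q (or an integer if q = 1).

1. A_x = 10  [line -2·x + -3·y + 71 = 0 ∩ |AB|² = 520]
2. A_y = 17  [line -2·x + -3·y + 71 = 0 ∩ |AB|² = 520]
   → A = (10, 17)
3. D_x = 1  [DA · CB = -351 ∩ 2·signedArea(DCB) = 39]
4. D_y = -16  [DA · CB = -351 ∩ 2·signedArea(DCB) = 39]
   → D = (1, -16)

A = (10, 17)
D = (1, -16)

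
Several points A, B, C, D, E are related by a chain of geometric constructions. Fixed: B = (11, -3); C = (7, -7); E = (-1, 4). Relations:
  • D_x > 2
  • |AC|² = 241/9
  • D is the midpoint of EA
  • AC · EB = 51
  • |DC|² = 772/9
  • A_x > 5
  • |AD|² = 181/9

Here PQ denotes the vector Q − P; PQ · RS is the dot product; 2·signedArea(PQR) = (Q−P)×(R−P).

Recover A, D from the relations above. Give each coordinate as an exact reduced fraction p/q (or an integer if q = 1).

A = (17/3, -2)
D = (7/3, 1)

1. A_x = 17/3  [line -12·x + 7·y + 82 = 0 ∩ |AC|² = 241/9]
2. A_y = -2  [line -12·x + 7·y + 82 = 0 ∩ |AC|² = 241/9]
   → A = (17/3, -2)
3. D_x = 7/3  [D is the midpoint of EA]
4. D_y = 1  [D is the midpoint of EA]
   → D = (7/3, 1)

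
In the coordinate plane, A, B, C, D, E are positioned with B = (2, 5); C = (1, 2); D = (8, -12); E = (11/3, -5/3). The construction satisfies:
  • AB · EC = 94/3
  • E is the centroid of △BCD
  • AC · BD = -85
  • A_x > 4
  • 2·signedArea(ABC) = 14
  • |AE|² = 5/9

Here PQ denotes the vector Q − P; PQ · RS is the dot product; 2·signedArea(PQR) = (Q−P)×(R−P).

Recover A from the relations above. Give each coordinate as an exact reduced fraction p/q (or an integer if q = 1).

1. A_x = 22/5  [2·signedArea(ABC) = 14 ∩ AB · EC = 94/3]
2. A_y = -9/5  [2·signedArea(ABC) = 14 ∩ AB · EC = 94/3]
   → A = (22/5, -9/5)

A = (22/5, -9/5)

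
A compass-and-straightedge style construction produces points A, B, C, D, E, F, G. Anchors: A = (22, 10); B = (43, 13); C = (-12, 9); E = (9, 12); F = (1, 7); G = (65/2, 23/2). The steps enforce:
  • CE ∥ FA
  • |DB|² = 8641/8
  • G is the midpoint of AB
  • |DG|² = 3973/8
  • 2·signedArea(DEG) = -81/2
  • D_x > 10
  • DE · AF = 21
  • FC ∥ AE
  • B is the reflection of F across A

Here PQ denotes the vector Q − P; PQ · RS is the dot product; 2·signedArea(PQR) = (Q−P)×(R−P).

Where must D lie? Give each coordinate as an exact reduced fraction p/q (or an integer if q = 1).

1. D_x = 41/4  [DE · AF = 21 ∩ 2·signedArea(DEG) = -81/2]
2. D_y = 41/4  [DE · AF = 21 ∩ 2·signedArea(DEG) = -81/2]
   → D = (41/4, 41/4)

D = (41/4, 41/4)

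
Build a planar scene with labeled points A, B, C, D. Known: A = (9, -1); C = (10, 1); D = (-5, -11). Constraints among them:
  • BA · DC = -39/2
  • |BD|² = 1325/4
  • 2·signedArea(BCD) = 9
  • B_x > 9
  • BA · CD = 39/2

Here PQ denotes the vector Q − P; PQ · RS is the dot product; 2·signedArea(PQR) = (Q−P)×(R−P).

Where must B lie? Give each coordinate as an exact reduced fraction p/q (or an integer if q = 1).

1. B_x = 19/2  [BA · DC = -39/2 ∩ 2·signedArea(BCD) = 9]
2. B_y = 0  [BA · DC = -39/2 ∩ 2·signedArea(BCD) = 9]
   → B = (19/2, 0)

B = (19/2, 0)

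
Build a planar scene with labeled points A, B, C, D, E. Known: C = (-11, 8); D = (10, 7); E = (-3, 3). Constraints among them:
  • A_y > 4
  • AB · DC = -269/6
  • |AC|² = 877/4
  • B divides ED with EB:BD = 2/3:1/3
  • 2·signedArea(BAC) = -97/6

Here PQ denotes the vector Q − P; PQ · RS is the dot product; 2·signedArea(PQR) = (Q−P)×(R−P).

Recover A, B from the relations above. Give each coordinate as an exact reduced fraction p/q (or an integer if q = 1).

1. B_x = 17/3  [B divides ED with EB:BD = 2/3:1/3]
2. B_y = 17/3  [B divides ED with EB:BD = 2/3:1/3]
   → B = (17/3, 17/3)
3. A_x = 7/2  [AB · DC = -269/6 ∩ 2·signedArea(BAC) = -97/6]
4. A_y = 5  [AB · DC = -269/6 ∩ 2·signedArea(BAC) = -97/6]
   → A = (7/2, 5)

A = (7/2, 5)
B = (17/3, 17/3)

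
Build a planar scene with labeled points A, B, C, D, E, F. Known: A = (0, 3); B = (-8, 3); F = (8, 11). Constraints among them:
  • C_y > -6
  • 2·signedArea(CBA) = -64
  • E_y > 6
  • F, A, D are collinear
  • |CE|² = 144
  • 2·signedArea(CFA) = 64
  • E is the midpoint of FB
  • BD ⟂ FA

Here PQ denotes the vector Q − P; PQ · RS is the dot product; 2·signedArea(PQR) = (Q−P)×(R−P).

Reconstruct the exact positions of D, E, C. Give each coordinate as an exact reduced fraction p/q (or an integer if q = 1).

1. D_x = -4  [F, A, D are collinear ∩ BD ⟂ FA]
2. D_y = -1  [F, A, D are collinear ∩ BD ⟂ FA]
   → D = (-4, -1)
3. E_x = 0  [E is the midpoint of FB]
4. E_y = 7  [E is the midpoint of FB]
   → E = (0, 7)
5. C_x = 0  [2·signedArea(CFA) = 64 ∩ 2·signedArea(CBA) = -64]
6. C_y = -5  [2·signedArea(CFA) = 64 ∩ 2·signedArea(CBA) = -64]
   → C = (0, -5)

C = (0, -5)
D = (-4, -1)
E = (0, 7)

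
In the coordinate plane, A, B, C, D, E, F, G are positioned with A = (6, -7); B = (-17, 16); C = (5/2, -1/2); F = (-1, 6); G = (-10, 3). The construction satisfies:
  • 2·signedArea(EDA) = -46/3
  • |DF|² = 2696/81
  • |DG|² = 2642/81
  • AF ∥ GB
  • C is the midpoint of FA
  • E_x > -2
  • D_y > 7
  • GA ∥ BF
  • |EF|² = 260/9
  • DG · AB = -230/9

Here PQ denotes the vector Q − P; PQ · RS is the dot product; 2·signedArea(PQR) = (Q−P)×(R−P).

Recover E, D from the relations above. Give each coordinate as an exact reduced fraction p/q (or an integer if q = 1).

1. D_x = -59/9  [line 23·x + -23·y + 2921/9 = 0 ∩ |DG|² = 2642/81]
2. D_y = 68/9  [line 23·x + -23·y + 2921/9 = 0 ∩ |DG|² = 2642/81]
   → D = (-59/9, 68/9)
3. E_x = -5/3  [line 131/9·x + 113/9·y + 143/9 = 0 ∩ |EF|² = 260/9]
4. E_y = 2/3  [line 131/9·x + 113/9·y + 143/9 = 0 ∩ |EF|² = 260/9]
   → E = (-5/3, 2/3)

D = (-59/9, 68/9)
E = (-5/3, 2/3)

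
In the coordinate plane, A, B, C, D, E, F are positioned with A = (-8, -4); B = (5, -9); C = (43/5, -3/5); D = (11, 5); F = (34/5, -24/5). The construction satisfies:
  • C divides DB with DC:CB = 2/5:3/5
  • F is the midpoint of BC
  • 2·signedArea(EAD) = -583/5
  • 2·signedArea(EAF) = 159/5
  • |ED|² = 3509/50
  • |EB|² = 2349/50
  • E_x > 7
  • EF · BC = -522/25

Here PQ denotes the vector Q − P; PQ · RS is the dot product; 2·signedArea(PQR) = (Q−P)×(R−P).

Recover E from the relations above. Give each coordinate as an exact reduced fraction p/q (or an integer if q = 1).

E = (77/10, -27/10)

1. E_x = 77/10  [2·signedArea(EAD) = -583/5 ∩ 2·signedArea(EAF) = 159/5]
2. E_y = -27/10  [2·signedArea(EAD) = -583/5 ∩ 2·signedArea(EAF) = 159/5]
   → E = (77/10, -27/10)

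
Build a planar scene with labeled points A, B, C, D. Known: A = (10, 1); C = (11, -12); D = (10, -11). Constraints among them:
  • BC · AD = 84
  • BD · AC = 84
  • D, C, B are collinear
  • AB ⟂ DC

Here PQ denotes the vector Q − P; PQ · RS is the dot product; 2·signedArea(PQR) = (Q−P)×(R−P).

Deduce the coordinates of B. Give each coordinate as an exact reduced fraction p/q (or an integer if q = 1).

1. B_x = 4  [D, C, B are collinear ∩ AB ⟂ DC]
2. B_y = -5  [D, C, B are collinear ∩ AB ⟂ DC]
   → B = (4, -5)

B = (4, -5)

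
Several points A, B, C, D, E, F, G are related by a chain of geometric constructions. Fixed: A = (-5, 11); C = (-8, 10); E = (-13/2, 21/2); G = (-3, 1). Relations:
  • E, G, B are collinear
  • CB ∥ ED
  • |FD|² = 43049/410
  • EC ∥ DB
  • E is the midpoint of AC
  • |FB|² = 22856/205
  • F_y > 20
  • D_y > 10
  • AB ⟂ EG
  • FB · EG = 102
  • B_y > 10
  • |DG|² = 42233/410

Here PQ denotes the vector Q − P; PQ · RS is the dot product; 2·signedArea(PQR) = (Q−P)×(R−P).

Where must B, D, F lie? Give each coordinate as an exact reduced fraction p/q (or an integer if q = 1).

1. B_x = -1329/205  [E, G, B are collinear ∩ AB ⟂ EG]
2. B_y = 2143/205  [E, G, B are collinear ∩ AB ⟂ EG]
   → B = (-1329/205, 2143/205)
3. D_x = -2043/410  [EC ∥ DB ∩ CB ∥ ED]
4. D_y = 4491/410  [EC ∥ DB ∩ CB ∥ ED]
   → D = (-2043/410, 4491/410)
5. F_x = -7  [line -7/2·x + 19/2·y + -224 = 0 ∩ |FB|² = 22856/205]
6. F_y = 21  [line -7/2·x + 19/2·y + -224 = 0 ∩ |FB|² = 22856/205]
   → F = (-7, 21)

B = (-1329/205, 2143/205)
D = (-2043/410, 4491/410)
F = (-7, 21)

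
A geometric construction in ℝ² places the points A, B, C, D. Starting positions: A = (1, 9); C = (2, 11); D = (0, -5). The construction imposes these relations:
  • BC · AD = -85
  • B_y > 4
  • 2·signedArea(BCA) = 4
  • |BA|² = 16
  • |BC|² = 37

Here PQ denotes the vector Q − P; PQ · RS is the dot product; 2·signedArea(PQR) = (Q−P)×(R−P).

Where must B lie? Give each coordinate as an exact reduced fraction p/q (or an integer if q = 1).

B = (1, 5)

1. B_x = 1  [2·signedArea(BCA) = 4 ∩ BC · AD = -85]
2. B_y = 5  [2·signedArea(BCA) = 4 ∩ BC · AD = -85]
   → B = (1, 5)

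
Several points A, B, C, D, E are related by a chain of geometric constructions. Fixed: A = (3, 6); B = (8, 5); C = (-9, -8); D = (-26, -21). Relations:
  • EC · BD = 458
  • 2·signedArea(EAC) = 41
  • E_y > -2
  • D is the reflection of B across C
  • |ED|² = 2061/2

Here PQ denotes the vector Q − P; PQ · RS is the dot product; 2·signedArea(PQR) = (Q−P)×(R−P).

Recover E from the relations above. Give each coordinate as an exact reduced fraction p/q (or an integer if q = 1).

1. E_x = -1/2  [EC · BD = 458 ∩ 2·signedArea(EAC) = 41]
2. E_y = -3/2  [EC · BD = 458 ∩ 2·signedArea(EAC) = 41]
   → E = (-1/2, -3/2)

E = (-1/2, -3/2)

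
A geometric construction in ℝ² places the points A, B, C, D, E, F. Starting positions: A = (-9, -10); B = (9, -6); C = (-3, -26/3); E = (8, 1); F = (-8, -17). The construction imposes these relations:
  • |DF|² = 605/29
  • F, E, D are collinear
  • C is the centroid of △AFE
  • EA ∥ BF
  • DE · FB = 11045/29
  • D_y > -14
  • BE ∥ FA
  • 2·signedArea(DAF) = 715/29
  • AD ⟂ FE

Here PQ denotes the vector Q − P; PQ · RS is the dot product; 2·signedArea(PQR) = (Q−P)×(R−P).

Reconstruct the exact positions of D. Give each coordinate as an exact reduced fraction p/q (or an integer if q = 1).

D = (-144/29, -394/29)

1. D_x = -144/29  [F, E, D are collinear ∩ AD ⟂ FE]
2. D_y = -394/29  [F, E, D are collinear ∩ AD ⟂ FE]
   → D = (-144/29, -394/29)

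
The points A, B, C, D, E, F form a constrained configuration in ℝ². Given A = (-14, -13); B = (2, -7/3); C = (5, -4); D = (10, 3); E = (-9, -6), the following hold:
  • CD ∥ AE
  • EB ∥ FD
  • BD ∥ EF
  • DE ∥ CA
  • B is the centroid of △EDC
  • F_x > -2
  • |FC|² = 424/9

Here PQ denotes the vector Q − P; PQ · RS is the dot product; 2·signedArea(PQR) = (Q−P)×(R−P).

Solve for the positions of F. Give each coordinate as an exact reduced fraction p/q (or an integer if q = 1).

F = (-1, -2/3)

1. F_x = -1  [EB ∥ FD ∩ BD ∥ EF]
2. F_y = -2/3  [EB ∥ FD ∩ BD ∥ EF]
   → F = (-1, -2/3)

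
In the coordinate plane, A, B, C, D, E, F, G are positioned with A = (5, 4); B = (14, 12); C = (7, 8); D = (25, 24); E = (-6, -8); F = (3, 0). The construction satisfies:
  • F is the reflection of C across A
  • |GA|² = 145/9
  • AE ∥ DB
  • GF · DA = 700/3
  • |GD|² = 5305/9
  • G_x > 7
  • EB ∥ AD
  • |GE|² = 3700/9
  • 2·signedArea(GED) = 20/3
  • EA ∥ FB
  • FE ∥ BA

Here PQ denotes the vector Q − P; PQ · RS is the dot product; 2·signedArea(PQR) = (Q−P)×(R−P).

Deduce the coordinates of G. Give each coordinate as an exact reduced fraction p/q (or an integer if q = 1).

1. G_x = 8  [2·signedArea(GED) = 20/3 ∩ GF · DA = 700/3]
2. G_y = 20/3  [2·signedArea(GED) = 20/3 ∩ GF · DA = 700/3]
   → G = (8, 20/3)

G = (8, 20/3)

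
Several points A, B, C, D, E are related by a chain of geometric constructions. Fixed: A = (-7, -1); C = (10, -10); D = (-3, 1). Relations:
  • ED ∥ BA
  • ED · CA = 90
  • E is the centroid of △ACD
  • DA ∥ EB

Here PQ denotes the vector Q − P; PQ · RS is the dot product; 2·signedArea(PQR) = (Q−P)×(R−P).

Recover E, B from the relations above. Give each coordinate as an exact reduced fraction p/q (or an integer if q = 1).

B = (-4, -16/3)
E = (0, -10/3)

1. E_x = 0  [E is the centroid of △ACD]
2. E_y = -10/3  [E is the centroid of △ACD]
   → E = (0, -10/3)
3. B_x = -4  [ED ∥ BA ∩ DA ∥ EB]
4. B_y = -16/3  [ED ∥ BA ∩ DA ∥ EB]
   → B = (-4, -16/3)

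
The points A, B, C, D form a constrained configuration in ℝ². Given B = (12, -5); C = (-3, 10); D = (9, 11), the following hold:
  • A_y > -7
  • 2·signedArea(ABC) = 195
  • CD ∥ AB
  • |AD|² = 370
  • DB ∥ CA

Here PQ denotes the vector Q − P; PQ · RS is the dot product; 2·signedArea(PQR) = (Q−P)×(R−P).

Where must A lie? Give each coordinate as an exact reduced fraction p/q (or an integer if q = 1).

A = (0, -6)

1. A_x = 0  [CD ∥ AB ∩ DB ∥ CA]
2. A_y = -6  [CD ∥ AB ∩ DB ∥ CA]
   → A = (0, -6)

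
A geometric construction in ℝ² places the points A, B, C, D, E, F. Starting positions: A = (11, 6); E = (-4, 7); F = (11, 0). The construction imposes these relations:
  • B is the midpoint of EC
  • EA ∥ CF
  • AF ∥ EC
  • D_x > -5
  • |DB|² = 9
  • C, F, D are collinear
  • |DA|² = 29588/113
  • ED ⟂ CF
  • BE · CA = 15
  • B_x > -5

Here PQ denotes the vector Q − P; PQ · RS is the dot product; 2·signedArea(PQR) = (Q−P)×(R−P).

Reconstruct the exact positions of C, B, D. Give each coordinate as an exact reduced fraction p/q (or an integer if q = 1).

1. C_x = -4  [EA ∥ CF ∩ AF ∥ EC]
2. C_y = 1  [EA ∥ CF ∩ AF ∥ EC]
   → C = (-4, 1)
3. B_x = -4  [B is the midpoint of EC]
4. B_y = 4  [B is the midpoint of EC]
   → B = (-4, 4)
5. D_x = -497/113  [C, F, D are collinear ∩ ED ⟂ CF]
6. D_y = 116/113  [C, F, D are collinear ∩ ED ⟂ CF]
   → D = (-497/113, 116/113)

B = (-4, 4)
C = (-4, 1)
D = (-497/113, 116/113)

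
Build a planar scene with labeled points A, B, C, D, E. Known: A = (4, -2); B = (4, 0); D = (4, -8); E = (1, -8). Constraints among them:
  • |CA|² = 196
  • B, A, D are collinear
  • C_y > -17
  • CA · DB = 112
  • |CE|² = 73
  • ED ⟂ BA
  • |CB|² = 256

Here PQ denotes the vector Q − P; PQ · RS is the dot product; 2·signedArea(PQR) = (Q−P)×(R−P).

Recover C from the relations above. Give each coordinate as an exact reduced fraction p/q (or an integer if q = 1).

C = (4, -16)

1. C_y = -16  [CA · DB = 112]
2. C_x = 4  [|CB|² = 256]
   → C = (4, -16)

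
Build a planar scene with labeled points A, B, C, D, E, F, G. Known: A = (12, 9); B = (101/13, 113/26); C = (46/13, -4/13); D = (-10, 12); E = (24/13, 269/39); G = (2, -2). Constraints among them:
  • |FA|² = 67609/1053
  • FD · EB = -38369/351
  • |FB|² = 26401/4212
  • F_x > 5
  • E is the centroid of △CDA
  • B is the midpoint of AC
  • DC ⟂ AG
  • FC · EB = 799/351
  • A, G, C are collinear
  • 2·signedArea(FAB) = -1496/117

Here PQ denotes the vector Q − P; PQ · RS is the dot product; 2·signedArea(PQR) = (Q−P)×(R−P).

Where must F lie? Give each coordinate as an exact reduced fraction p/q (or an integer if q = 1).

F = (206/39, 542/117)

1. F_x = 206/39  [FC · EB = 799/351 ∩ 2·signedArea(FAB) = -1496/117]
2. F_y = 542/117  [FC · EB = 799/351 ∩ 2·signedArea(FAB) = -1496/117]
   → F = (206/39, 542/117)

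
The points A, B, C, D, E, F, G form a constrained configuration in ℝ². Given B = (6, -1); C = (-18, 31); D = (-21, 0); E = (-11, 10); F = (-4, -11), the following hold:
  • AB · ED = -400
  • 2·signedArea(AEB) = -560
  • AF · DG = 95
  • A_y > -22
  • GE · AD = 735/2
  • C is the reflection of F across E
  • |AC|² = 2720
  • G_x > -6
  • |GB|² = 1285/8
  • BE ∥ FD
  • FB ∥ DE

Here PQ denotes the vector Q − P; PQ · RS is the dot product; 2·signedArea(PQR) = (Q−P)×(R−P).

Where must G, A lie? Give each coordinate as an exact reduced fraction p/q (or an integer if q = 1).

A = (-14, -21)
G = (-23/4, -23/4)

1. A_x = -14  [2·signedArea(AEB) = -560 ∩ AB · ED = -400]
2. A_y = -21  [2·signedArea(AEB) = -560 ∩ AB · ED = -400]
   → A = (-14, -21)
3. G_x = -23/4  [GE · AD = 735/2 ∩ AF · DG = 95]
4. G_y = -23/4  [GE · AD = 735/2 ∩ AF · DG = 95]
   → G = (-23/4, -23/4)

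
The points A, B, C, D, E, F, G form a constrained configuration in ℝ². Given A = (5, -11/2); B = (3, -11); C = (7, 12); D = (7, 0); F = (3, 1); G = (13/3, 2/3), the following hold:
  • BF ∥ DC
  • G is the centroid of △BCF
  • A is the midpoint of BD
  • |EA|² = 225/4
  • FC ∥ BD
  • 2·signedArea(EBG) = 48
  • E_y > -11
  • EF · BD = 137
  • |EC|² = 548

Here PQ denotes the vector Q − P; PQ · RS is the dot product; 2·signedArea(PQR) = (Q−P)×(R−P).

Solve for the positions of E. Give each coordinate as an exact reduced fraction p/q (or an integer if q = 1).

E = (-1, -10)

1. E_x = -1  [2·signedArea(EBG) = 48 ∩ EF · BD = 137]
2. E_y = -10  [2·signedArea(EBG) = 48 ∩ EF · BD = 137]
   → E = (-1, -10)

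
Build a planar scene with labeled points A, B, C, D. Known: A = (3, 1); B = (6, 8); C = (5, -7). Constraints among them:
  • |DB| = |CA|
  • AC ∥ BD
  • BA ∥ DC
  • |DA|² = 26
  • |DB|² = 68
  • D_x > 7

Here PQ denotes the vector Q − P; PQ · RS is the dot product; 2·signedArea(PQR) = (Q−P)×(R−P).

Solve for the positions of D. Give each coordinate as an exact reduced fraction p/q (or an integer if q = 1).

D = (8, 0)

1. D_x = 8  [BA ∥ DC ∩ AC ∥ BD]
2. D_y = 0  [BA ∥ DC ∩ AC ∥ BD]
   → D = (8, 0)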